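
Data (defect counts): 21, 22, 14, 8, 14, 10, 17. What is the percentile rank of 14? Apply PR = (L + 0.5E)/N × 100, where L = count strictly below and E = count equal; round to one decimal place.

N = 7.
Strictly below 14: 2. Equal to 14: 2.
PR = (2 + 0.5·2)/7 × 100 = 42.9

42.9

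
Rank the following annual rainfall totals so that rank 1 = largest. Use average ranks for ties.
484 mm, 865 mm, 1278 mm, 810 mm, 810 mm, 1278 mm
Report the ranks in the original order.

6, 3, 1.5, 4.5, 4.5, 1.5

Sorted (descending): 1278, 1278, 865, 810, 810, 484
The 2 values of 1278 occupy positions 1–2 → average rank (1+2)/2 = 1.5.
The 2 values of 810 occupy positions 4–5 → average rank (4+5)/2 = 4.5.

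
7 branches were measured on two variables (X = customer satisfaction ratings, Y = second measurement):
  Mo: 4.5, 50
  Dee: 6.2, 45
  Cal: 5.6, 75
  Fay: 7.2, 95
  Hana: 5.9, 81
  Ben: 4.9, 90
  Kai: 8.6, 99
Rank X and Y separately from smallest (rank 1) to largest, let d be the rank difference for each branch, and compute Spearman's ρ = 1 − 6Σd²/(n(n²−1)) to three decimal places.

0.536

Ranks of variable 1: 1, 5, 3, 6, 4, 2, 7
Ranks of variable 2: 2, 1, 3, 6, 4, 5, 7
d = r₁ − r₂: -1, 4, 0, 0, 0, -3, 0
d²: 1, 16, 0, 0, 0, 9, 0; Σd² = 26
ρ = 1 − 6·26/(7·48) = 1 − 156/336 = 0.536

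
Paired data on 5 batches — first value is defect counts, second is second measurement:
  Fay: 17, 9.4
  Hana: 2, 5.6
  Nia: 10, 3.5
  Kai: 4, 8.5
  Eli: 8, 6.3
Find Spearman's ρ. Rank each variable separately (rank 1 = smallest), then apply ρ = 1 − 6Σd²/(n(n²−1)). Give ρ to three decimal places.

Ranks of variable 1: 5, 1, 4, 2, 3
Ranks of variable 2: 5, 2, 1, 4, 3
d = r₁ − r₂: 0, -1, 3, -2, 0
d²: 0, 1, 9, 4, 0; Σd² = 14
ρ = 1 − 6·14/(5·24) = 1 − 84/120 = 0.300

0.300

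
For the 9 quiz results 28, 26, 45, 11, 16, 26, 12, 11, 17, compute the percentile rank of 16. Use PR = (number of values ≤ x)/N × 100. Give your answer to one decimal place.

44.4

N = 9.
Strictly below 16: 3. Equal to 16: 1.
PR = 4/9 × 100 = 44.4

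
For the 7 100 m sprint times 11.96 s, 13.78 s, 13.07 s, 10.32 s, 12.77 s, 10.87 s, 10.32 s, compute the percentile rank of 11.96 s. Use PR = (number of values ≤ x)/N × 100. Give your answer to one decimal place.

57.1

N = 7.
Strictly below 11.96: 3. Equal to 11.96: 1.
PR = 4/7 × 100 = 57.1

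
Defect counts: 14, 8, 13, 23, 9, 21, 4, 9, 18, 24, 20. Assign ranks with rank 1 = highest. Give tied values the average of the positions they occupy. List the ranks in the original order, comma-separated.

6, 10, 7, 2, 8.5, 3, 11, 8.5, 5, 1, 4

Sorted (descending): 24, 23, 21, 20, 18, 14, 13, 9, 9, 8, 4
The 2 values of 9 occupy positions 8–9 → average rank (8+9)/2 = 8.5.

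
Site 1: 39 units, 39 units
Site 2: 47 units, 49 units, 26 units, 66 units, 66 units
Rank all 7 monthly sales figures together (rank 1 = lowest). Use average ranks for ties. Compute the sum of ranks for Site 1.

Sorted (ascending): 26, 39, 39, 47, 49, 66, 66
The 2 values of 39 occupy positions 2–3 → average rank (2+3)/2 = 2.5.
The 2 values of 66 occupy positions 6–7 → average rank (6+7)/2 = 6.5.
Site 1 values → pooled ranks: 39→2.5, 39→2.5
Rank sum = 2.5 + 2.5 = 5

5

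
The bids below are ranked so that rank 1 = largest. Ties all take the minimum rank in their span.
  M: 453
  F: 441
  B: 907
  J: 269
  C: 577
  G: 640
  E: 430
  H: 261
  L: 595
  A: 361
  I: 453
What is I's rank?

Sorted (descending): 907, 640, 595, 577, 453, 453, 441, 430, 361, 269, 261
The 2 values of 453 occupy positions 5–6 → each gets rank 5.
I has value 453 → rank 5.

5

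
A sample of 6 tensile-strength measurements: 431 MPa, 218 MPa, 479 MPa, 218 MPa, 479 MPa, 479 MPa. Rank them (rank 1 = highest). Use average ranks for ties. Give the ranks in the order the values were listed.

Sorted (descending): 479, 479, 479, 431, 218, 218
The 3 values of 479 occupy positions 1–3 → average rank 2.
The 2 values of 218 occupy positions 5–6 → average rank (5+6)/2 = 5.5.

4, 5.5, 2, 5.5, 2, 2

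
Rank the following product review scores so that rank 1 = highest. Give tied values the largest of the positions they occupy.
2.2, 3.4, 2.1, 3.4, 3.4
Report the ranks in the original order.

4, 3, 5, 3, 3

Sorted (descending): 3.4, 3.4, 3.4, 2.2, 2.1
The 3 values of 3.4 occupy positions 1–3 → each gets rank 3.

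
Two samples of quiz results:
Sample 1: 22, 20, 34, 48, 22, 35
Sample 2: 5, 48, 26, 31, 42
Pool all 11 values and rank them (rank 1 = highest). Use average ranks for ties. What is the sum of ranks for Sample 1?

Sorted (descending): 48, 48, 42, 35, 34, 31, 26, 22, 22, 20, 5
The 2 values of 48 occupy positions 1–2 → average rank (1+2)/2 = 1.5.
The 2 values of 22 occupy positions 8–9 → average rank (8+9)/2 = 8.5.
Sample 1 values → pooled ranks: 22→8.5, 20→10, 34→5, 48→1.5, 22→8.5, 35→4
Rank sum = 8.5 + 10 + 5 + 1.5 + 8.5 + 4 = 37.5

37.5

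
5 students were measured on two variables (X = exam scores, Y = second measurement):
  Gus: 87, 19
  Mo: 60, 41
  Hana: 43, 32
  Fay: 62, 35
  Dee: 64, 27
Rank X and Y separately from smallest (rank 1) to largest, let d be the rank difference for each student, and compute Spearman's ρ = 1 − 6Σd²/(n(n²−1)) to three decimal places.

Ranks of variable 1: 5, 2, 1, 3, 4
Ranks of variable 2: 1, 5, 3, 4, 2
d = r₁ − r₂: 4, -3, -2, -1, 2
d²: 16, 9, 4, 1, 4; Σd² = 34
ρ = 1 − 6·34/(5·24) = 1 − 204/120 = -0.700

-0.700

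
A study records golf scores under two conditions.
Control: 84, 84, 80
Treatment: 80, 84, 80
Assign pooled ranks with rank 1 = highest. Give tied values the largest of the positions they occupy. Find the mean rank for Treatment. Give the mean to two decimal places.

5.00

Sorted (descending): 84, 84, 84, 80, 80, 80
The 3 values of 84 occupy positions 1–3 → each gets rank 3.
The 3 values of 80 occupy positions 4–6 → each gets rank 6.
Treatment values → pooled ranks: 80→6, 84→3, 80→6
Mean rank = (6 + 3 + 6) / 3 = 5.00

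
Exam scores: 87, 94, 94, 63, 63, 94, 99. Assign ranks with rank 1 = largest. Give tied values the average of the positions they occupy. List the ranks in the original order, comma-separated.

5, 3, 3, 6.5, 6.5, 3, 1

Sorted (descending): 99, 94, 94, 94, 87, 63, 63
The 3 values of 94 occupy positions 2–4 → average rank 3.
The 2 values of 63 occupy positions 6–7 → average rank (6+7)/2 = 6.5.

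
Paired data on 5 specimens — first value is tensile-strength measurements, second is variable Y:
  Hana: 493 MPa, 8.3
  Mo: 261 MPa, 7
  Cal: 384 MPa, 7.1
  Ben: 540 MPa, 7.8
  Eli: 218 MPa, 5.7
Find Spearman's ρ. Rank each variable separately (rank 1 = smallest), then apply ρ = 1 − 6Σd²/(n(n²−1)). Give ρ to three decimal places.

0.900

Ranks of variable 1: 4, 2, 3, 5, 1
Ranks of variable 2: 5, 2, 3, 4, 1
d = r₁ − r₂: -1, 0, 0, 1, 0
d²: 1, 0, 0, 1, 0; Σd² = 2
ρ = 1 − 6·2/(5·24) = 1 − 12/120 = 0.900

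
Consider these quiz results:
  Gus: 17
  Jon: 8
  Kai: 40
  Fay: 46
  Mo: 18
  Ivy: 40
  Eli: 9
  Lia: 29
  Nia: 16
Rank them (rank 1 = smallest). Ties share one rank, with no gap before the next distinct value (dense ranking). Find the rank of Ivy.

Sorted (ascending): 8, 9, 16, 17, 18, 29, 40, 40, 46
The 2 values of 40 share dense rank 7.
Remaining distinct values take the next consecutive integers.
Ivy has value 40 → rank 7.

7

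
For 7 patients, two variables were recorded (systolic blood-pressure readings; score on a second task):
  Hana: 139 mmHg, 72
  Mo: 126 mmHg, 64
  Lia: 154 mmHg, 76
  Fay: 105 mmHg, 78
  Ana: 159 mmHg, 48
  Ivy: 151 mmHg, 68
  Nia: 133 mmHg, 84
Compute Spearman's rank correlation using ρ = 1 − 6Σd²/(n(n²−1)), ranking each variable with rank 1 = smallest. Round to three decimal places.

-0.464

Ranks of variable 1: 4, 2, 6, 1, 7, 5, 3
Ranks of variable 2: 4, 2, 5, 6, 1, 3, 7
d = r₁ − r₂: 0, 0, 1, -5, 6, 2, -4
d²: 0, 0, 1, 25, 36, 4, 16; Σd² = 82
ρ = 1 − 6·82/(7·48) = 1 − 492/336 = -0.464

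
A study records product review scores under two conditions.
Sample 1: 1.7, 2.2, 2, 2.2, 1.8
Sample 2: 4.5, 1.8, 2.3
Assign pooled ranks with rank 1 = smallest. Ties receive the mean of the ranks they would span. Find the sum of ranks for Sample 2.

17.5

Sorted (ascending): 1.7, 1.8, 1.8, 2, 2.2, 2.2, 2.3, 4.5
The 2 values of 1.8 occupy positions 2–3 → average rank (2+3)/2 = 2.5.
The 2 values of 2.2 occupy positions 5–6 → average rank (5+6)/2 = 5.5.
Sample 2 values → pooled ranks: 4.5→8, 1.8→2.5, 2.3→7
Rank sum = 8 + 2.5 + 7 = 17.5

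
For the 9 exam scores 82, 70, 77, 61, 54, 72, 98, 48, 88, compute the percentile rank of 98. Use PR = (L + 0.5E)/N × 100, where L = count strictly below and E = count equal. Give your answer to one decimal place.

N = 9.
Strictly below 98: 8. Equal to 98: 1.
PR = (8 + 0.5·1)/9 × 100 = 94.4

94.4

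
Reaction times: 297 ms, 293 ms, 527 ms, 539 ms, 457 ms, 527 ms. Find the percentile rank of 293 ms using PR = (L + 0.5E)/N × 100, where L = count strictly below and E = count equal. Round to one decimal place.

N = 6.
Strictly below 293: 0. Equal to 293: 1.
PR = (0 + 0.5·1)/6 × 100 = 8.3

8.3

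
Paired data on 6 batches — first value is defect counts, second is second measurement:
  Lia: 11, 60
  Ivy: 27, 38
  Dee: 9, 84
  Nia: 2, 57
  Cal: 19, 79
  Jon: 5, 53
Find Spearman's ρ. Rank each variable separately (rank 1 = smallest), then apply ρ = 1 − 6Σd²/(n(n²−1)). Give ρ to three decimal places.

Ranks of variable 1: 4, 6, 3, 1, 5, 2
Ranks of variable 2: 4, 1, 6, 3, 5, 2
d = r₁ − r₂: 0, 5, -3, -2, 0, 0
d²: 0, 25, 9, 4, 0, 0; Σd² = 38
ρ = 1 − 6·38/(6·35) = 1 − 228/210 = -0.086

-0.086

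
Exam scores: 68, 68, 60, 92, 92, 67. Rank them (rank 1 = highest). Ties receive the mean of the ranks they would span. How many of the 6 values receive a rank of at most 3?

2

Sorted (descending): 92, 92, 68, 68, 67, 60
The 2 values of 92 occupy positions 1–2 → average rank (1+2)/2 = 1.5.
The 2 values of 68 occupy positions 3–4 → average rank (3+4)/2 = 3.5.
Ranks ≤ 3: {1.5, 1.5} → 2 values.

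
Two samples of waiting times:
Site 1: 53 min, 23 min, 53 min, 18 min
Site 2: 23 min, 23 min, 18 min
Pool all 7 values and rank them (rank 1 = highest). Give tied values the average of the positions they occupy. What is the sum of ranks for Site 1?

13.5

Sorted (descending): 53, 53, 23, 23, 23, 18, 18
The 2 values of 53 occupy positions 1–2 → average rank (1+2)/2 = 1.5.
The 3 values of 23 occupy positions 3–5 → average rank 4.
The 2 values of 18 occupy positions 6–7 → average rank (6+7)/2 = 6.5.
Site 1 values → pooled ranks: 53→1.5, 23→4, 53→1.5, 18→6.5
Rank sum = 1.5 + 4 + 1.5 + 6.5 = 13.5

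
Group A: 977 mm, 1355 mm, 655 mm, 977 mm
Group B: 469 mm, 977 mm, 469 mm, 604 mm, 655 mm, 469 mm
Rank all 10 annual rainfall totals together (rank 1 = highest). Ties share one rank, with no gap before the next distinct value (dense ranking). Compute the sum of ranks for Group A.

8

Sorted (descending): 1355, 977, 977, 977, 655, 655, 604, 469, 469, 469
The 3 values of 977 share dense rank 2.
The 2 values of 655 share dense rank 3.
The 3 values of 469 share dense rank 5.
Remaining distinct values take the next consecutive integers.
Group A values → pooled ranks: 977→2, 1355→1, 655→3, 977→2
Rank sum = 2 + 1 + 3 + 2 = 8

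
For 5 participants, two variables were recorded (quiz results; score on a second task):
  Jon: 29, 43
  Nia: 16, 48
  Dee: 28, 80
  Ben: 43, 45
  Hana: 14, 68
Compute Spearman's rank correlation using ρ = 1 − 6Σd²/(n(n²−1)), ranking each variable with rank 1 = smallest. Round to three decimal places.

Ranks of variable 1: 4, 2, 3, 5, 1
Ranks of variable 2: 1, 3, 5, 2, 4
d = r₁ − r₂: 3, -1, -2, 3, -3
d²: 9, 1, 4, 9, 9; Σd² = 32
ρ = 1 − 6·32/(5·24) = 1 − 192/120 = -0.600

-0.600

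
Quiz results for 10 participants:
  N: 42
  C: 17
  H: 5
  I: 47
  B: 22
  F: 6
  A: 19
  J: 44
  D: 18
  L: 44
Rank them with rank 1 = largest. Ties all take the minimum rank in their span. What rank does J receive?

2

Sorted (descending): 47, 44, 44, 42, 22, 19, 18, 17, 6, 5
The 2 values of 44 occupy positions 2–3 → each gets rank 2.
J has value 44 → rank 2.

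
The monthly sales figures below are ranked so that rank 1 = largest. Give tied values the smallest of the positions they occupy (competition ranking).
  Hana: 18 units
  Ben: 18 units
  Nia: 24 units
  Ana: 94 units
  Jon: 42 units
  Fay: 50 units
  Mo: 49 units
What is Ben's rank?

Sorted (descending): 94, 50, 49, 42, 24, 18, 18
The 2 values of 18 occupy positions 6–7 → each gets rank 6.
Ben has value 18 units → rank 6.

6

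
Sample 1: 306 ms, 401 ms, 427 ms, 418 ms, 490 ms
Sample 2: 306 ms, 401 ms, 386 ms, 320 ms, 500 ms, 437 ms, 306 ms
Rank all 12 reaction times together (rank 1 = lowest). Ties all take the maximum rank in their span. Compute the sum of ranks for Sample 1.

38

Sorted (ascending): 306, 306, 306, 320, 386, 401, 401, 418, 427, 437, 490, 500
The 3 values of 306 occupy positions 1–3 → each gets rank 3.
The 2 values of 401 occupy positions 6–7 → each gets rank 7.
Sample 1 values → pooled ranks: 306→3, 401→7, 427→9, 418→8, 490→11
Rank sum = 3 + 7 + 9 + 8 + 11 = 38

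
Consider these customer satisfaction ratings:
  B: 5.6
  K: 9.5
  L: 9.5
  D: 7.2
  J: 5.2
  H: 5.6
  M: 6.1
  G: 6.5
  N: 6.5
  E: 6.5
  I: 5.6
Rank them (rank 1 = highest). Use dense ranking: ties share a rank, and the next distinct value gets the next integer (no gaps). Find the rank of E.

3

Sorted (descending): 9.5, 9.5, 7.2, 6.5, 6.5, 6.5, 6.1, 5.6, 5.6, 5.6, 5.2
The 2 values of 9.5 share dense rank 1.
The 3 values of 6.5 share dense rank 3.
The 3 values of 5.6 share dense rank 5.
Remaining distinct values take the next consecutive integers.
E has value 6.5 → rank 3.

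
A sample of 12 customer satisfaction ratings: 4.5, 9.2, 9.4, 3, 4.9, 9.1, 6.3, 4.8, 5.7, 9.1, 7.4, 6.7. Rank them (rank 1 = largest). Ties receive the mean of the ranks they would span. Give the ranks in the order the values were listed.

Sorted (descending): 9.4, 9.2, 9.1, 9.1, 7.4, 6.7, 6.3, 5.7, 4.9, 4.8, 4.5, 3
The 2 values of 9.1 occupy positions 3–4 → average rank (3+4)/2 = 3.5.

11, 2, 1, 12, 9, 3.5, 7, 10, 8, 3.5, 5, 6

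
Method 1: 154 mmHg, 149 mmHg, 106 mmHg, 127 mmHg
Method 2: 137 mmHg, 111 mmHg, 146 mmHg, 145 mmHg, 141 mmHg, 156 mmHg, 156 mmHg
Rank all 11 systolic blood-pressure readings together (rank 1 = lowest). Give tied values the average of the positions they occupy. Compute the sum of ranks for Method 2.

Sorted (ascending): 106, 111, 127, 137, 141, 145, 146, 149, 154, 156, 156
The 2 values of 156 occupy positions 10–11 → average rank (10+11)/2 = 10.5.
Method 2 values → pooled ranks: 137→4, 111→2, 146→7, 145→6, 141→5, 156→10.5, 156→10.5
Rank sum = 4 + 2 + 7 + 6 + 5 + 10.5 + 10.5 = 45

45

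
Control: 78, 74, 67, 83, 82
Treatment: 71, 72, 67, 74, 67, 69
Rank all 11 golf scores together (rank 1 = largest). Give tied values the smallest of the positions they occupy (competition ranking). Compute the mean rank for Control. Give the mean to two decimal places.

Sorted (descending): 83, 82, 78, 74, 74, 72, 71, 69, 67, 67, 67
The 2 values of 74 occupy positions 4–5 → each gets rank 4.
The 3 values of 67 occupy positions 9–11 → each gets rank 9.
Control values → pooled ranks: 78→3, 74→4, 67→9, 83→1, 82→2
Mean rank = (3 + 4 + 9 + 1 + 2) / 5 = 3.80

3.80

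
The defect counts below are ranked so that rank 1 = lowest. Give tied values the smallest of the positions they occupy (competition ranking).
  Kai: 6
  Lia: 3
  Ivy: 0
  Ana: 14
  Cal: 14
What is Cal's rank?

4

Sorted (ascending): 0, 3, 6, 14, 14
The 2 values of 14 occupy positions 4–5 → each gets rank 4.
Cal has value 14 → rank 4.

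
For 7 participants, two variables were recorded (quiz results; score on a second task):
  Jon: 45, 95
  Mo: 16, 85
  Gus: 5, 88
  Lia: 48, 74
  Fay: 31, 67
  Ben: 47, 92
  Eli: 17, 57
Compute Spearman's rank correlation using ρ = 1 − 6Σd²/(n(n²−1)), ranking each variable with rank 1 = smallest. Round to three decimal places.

0.143

Ranks of variable 1: 5, 2, 1, 7, 4, 6, 3
Ranks of variable 2: 7, 4, 5, 3, 2, 6, 1
d = r₁ − r₂: -2, -2, -4, 4, 2, 0, 2
d²: 4, 4, 16, 16, 4, 0, 4; Σd² = 48
ρ = 1 − 6·48/(7·48) = 1 − 288/336 = 0.143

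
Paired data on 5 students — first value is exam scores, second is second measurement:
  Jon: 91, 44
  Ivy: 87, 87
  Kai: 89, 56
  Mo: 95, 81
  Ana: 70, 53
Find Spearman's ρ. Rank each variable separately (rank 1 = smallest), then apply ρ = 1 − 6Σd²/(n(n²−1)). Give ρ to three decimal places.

0.000

Ranks of variable 1: 4, 2, 3, 5, 1
Ranks of variable 2: 1, 5, 3, 4, 2
d = r₁ − r₂: 3, -3, 0, 1, -1
d²: 9, 9, 0, 1, 1; Σd² = 20
ρ = 1 − 6·20/(5·24) = 1 − 120/120 = 0.000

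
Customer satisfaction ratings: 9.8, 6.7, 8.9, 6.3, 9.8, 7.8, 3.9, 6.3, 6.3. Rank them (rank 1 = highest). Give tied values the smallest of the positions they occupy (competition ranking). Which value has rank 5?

Sorted (descending): 9.8, 9.8, 8.9, 7.8, 6.7, 6.3, 6.3, 6.3, 3.9
The 2 values of 9.8 occupy positions 1–2 → each gets rank 1.
The 3 values of 6.3 occupy positions 6–8 → each gets rank 6.
Rank 5 → value 6.7.

6.7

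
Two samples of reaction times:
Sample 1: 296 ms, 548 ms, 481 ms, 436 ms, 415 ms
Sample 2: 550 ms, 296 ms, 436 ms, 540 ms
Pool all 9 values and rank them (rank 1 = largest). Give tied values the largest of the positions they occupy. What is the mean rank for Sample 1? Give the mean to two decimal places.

5.60

Sorted (descending): 550, 548, 540, 481, 436, 436, 415, 296, 296
The 2 values of 436 occupy positions 5–6 → each gets rank 6.
The 2 values of 296 occupy positions 8–9 → each gets rank 9.
Sample 1 values → pooled ranks: 296→9, 548→2, 481→4, 436→6, 415→7
Mean rank = (9 + 2 + 4 + 6 + 7) / 5 = 5.60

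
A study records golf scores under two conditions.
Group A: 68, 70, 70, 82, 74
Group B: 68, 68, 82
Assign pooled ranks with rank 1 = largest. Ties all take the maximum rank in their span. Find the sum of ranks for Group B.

18

Sorted (descending): 82, 82, 74, 70, 70, 68, 68, 68
The 2 values of 82 occupy positions 1–2 → each gets rank 2.
The 2 values of 70 occupy positions 4–5 → each gets rank 5.
The 3 values of 68 occupy positions 6–8 → each gets rank 8.
Group B values → pooled ranks: 68→8, 68→8, 82→2
Rank sum = 8 + 8 + 2 = 18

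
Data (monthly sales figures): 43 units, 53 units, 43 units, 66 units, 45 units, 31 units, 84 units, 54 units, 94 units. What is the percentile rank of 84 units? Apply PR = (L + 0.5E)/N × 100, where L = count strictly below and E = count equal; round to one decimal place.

83.3

N = 9.
Strictly below 84: 7. Equal to 84: 1.
PR = (7 + 0.5·1)/9 × 100 = 83.3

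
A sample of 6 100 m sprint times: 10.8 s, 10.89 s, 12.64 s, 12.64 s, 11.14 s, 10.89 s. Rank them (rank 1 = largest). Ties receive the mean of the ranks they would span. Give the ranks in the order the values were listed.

Sorted (descending): 12.64, 12.64, 11.14, 10.89, 10.89, 10.8
The 2 values of 12.64 occupy positions 1–2 → average rank (1+2)/2 = 1.5.
The 2 values of 10.89 occupy positions 4–5 → average rank (4+5)/2 = 4.5.

6, 4.5, 1.5, 1.5, 3, 4.5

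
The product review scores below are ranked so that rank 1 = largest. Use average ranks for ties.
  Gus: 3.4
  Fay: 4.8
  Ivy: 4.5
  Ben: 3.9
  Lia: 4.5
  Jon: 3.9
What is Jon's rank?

Sorted (descending): 4.8, 4.5, 4.5, 3.9, 3.9, 3.4
The 2 values of 4.5 occupy positions 2–3 → average rank (2+3)/2 = 2.5.
The 2 values of 3.9 occupy positions 4–5 → average rank (4+5)/2 = 4.5.
Jon has value 3.9 → rank 4.5.

4.5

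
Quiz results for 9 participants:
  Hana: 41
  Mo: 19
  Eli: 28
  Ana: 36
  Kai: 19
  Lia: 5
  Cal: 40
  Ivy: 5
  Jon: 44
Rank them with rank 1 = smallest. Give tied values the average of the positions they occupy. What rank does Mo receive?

Sorted (ascending): 5, 5, 19, 19, 28, 36, 40, 41, 44
The 2 values of 5 occupy positions 1–2 → average rank (1+2)/2 = 1.5.
The 2 values of 19 occupy positions 3–4 → average rank (3+4)/2 = 3.5.
Mo has value 19 → rank 3.5.

3.5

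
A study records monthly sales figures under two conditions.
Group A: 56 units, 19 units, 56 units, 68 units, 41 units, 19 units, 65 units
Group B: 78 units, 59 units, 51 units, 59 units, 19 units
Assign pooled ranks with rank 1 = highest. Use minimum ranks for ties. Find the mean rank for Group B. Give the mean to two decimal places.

Sorted (descending): 78, 68, 65, 59, 59, 56, 56, 51, 41, 19, 19, 19
The 2 values of 59 occupy positions 4–5 → each gets rank 4.
The 2 values of 56 occupy positions 6–7 → each gets rank 6.
The 3 values of 19 occupy positions 10–12 → each gets rank 10.
Group B values → pooled ranks: 78→1, 59→4, 51→8, 59→4, 19→10
Mean rank = (1 + 4 + 8 + 4 + 10) / 5 = 5.40

5.40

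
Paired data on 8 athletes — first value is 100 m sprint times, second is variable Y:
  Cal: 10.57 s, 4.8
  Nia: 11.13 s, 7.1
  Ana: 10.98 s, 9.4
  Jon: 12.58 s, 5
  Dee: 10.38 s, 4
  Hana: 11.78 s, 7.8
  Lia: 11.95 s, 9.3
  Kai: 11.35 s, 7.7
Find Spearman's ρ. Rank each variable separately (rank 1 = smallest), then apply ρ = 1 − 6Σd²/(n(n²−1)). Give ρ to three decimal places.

Ranks of variable 1: 2, 4, 3, 8, 1, 6, 7, 5
Ranks of variable 2: 2, 4, 8, 3, 1, 6, 7, 5
d = r₁ − r₂: 0, 0, -5, 5, 0, 0, 0, 0
d²: 0, 0, 25, 25, 0, 0, 0, 0; Σd² = 50
ρ = 1 − 6·50/(8·63) = 1 − 300/504 = 0.405

0.405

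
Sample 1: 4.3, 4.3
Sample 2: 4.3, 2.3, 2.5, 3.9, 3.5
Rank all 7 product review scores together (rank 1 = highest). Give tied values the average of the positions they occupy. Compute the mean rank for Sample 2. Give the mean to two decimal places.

Sorted (descending): 4.3, 4.3, 4.3, 3.9, 3.5, 2.5, 2.3
The 3 values of 4.3 occupy positions 1–3 → average rank 2.
Sample 2 values → pooled ranks: 4.3→2, 2.3→7, 2.5→6, 3.9→4, 3.5→5
Mean rank = (2 + 7 + 6 + 4 + 5) / 5 = 4.80

4.80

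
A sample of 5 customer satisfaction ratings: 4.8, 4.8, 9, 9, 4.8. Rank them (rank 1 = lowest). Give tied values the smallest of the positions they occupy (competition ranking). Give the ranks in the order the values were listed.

Sorted (ascending): 4.8, 4.8, 4.8, 9, 9
The 3 values of 4.8 occupy positions 1–3 → each gets rank 1.
The 2 values of 9 occupy positions 4–5 → each gets rank 4.

1, 1, 4, 4, 1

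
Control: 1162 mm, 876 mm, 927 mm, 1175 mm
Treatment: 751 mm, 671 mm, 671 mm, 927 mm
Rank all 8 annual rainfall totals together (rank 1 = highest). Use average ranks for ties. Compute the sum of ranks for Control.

Sorted (descending): 1175, 1162, 927, 927, 876, 751, 671, 671
The 2 values of 927 occupy positions 3–4 → average rank (3+4)/2 = 3.5.
The 2 values of 671 occupy positions 7–8 → average rank (7+8)/2 = 7.5.
Control values → pooled ranks: 1162→2, 876→5, 927→3.5, 1175→1
Rank sum = 2 + 5 + 3.5 + 1 = 11.5

11.5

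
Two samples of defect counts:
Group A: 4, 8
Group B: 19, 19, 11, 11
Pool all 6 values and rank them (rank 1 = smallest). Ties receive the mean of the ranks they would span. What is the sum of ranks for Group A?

3

Sorted (ascending): 4, 8, 11, 11, 19, 19
The 2 values of 11 occupy positions 3–4 → average rank (3+4)/2 = 3.5.
The 2 values of 19 occupy positions 5–6 → average rank (5+6)/2 = 5.5.
Group A values → pooled ranks: 4→1, 8→2
Rank sum = 1 + 2 = 3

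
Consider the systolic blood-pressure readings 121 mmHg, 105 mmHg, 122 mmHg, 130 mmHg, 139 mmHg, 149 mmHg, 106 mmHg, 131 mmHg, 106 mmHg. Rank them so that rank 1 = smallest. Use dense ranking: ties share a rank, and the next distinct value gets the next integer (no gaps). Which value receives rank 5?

130

Sorted (ascending): 105, 106, 106, 121, 122, 130, 131, 139, 149
The 2 values of 106 share dense rank 2.
Remaining distinct values take the next consecutive integers.
Rank 5 → value 130.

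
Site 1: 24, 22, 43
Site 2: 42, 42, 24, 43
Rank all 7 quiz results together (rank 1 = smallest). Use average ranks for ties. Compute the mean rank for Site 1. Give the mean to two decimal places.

Sorted (ascending): 22, 24, 24, 42, 42, 43, 43
The 2 values of 24 occupy positions 2–3 → average rank (2+3)/2 = 2.5.
The 2 values of 42 occupy positions 4–5 → average rank (4+5)/2 = 4.5.
The 2 values of 43 occupy positions 6–7 → average rank (6+7)/2 = 6.5.
Site 1 values → pooled ranks: 24→2.5, 22→1, 43→6.5
Mean rank = (2.5 + 1 + 6.5) / 3 = 3.33

3.33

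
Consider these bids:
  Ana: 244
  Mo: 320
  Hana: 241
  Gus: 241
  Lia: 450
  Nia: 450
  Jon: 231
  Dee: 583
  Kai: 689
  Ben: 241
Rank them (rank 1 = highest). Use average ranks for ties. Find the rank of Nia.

3.5

Sorted (descending): 689, 583, 450, 450, 320, 244, 241, 241, 241, 231
The 2 values of 450 occupy positions 3–4 → average rank (3+4)/2 = 3.5.
The 3 values of 241 occupy positions 7–9 → average rank 8.
Nia has value 450 → rank 3.5.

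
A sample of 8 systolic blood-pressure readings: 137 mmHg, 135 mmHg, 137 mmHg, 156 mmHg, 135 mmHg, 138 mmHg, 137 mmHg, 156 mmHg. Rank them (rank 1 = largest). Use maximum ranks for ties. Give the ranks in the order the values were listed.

6, 8, 6, 2, 8, 3, 6, 2

Sorted (descending): 156, 156, 138, 137, 137, 137, 135, 135
The 2 values of 156 occupy positions 1–2 → each gets rank 2.
The 3 values of 137 occupy positions 4–6 → each gets rank 6.
The 2 values of 135 occupy positions 7–8 → each gets rank 8.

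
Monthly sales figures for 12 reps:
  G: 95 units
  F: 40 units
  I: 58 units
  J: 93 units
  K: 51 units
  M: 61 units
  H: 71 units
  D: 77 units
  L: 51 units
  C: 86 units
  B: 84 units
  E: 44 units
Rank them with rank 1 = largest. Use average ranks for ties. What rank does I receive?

8

Sorted (descending): 95, 93, 86, 84, 77, 71, 61, 58, 51, 51, 44, 40
The 2 values of 51 occupy positions 9–10 → average rank (9+10)/2 = 9.5.
I has value 58 units → rank 8.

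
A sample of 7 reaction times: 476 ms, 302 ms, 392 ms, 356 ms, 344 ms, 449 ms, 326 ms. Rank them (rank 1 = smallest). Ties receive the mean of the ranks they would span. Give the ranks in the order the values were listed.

7, 1, 5, 4, 3, 6, 2

Sorted (ascending): 302, 326, 344, 356, 392, 449, 476
No ties — each value takes its position as its rank.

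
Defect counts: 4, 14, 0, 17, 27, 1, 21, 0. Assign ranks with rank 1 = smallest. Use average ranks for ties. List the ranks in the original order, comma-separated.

4, 5, 1.5, 6, 8, 3, 7, 1.5

Sorted (ascending): 0, 0, 1, 4, 14, 17, 21, 27
The 2 values of 0 occupy positions 1–2 → average rank (1+2)/2 = 1.5.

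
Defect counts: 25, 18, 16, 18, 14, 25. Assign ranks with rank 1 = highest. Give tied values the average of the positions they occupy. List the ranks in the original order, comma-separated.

Sorted (descending): 25, 25, 18, 18, 16, 14
The 2 values of 25 occupy positions 1–2 → average rank (1+2)/2 = 1.5.
The 2 values of 18 occupy positions 3–4 → average rank (3+4)/2 = 3.5.

1.5, 3.5, 5, 3.5, 6, 1.5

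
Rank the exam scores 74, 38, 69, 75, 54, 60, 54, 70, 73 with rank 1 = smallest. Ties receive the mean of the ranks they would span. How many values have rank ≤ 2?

1

Sorted (ascending): 38, 54, 54, 60, 69, 70, 73, 74, 75
The 2 values of 54 occupy positions 2–3 → average rank (2+3)/2 = 2.5.
Ranks ≤ 2: {1} → 1 value.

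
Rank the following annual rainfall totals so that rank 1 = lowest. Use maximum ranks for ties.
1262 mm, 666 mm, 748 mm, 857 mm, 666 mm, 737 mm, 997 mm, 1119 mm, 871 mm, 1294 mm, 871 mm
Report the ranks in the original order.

Sorted (ascending): 666, 666, 737, 748, 857, 871, 871, 997, 1119, 1262, 1294
The 2 values of 666 occupy positions 1–2 → each gets rank 2.
The 2 values of 871 occupy positions 6–7 → each gets rank 7.

10, 2, 4, 5, 2, 3, 8, 9, 7, 11, 7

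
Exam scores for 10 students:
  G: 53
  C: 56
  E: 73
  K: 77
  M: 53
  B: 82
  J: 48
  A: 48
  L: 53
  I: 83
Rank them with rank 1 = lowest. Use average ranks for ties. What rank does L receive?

4

Sorted (ascending): 48, 48, 53, 53, 53, 56, 73, 77, 82, 83
The 2 values of 48 occupy positions 1–2 → average rank (1+2)/2 = 1.5.
The 3 values of 53 occupy positions 3–5 → average rank 4.
L has value 53 → rank 4.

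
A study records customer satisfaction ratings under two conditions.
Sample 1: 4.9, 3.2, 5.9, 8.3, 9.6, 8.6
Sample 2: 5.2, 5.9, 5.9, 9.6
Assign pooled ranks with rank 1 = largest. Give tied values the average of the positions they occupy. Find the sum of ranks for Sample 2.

21.5

Sorted (descending): 9.6, 9.6, 8.6, 8.3, 5.9, 5.9, 5.9, 5.2, 4.9, 3.2
The 2 values of 9.6 occupy positions 1–2 → average rank (1+2)/2 = 1.5.
The 3 values of 5.9 occupy positions 5–7 → average rank 6.
Sample 2 values → pooled ranks: 5.2→8, 5.9→6, 5.9→6, 9.6→1.5
Rank sum = 8 + 6 + 6 + 1.5 = 21.5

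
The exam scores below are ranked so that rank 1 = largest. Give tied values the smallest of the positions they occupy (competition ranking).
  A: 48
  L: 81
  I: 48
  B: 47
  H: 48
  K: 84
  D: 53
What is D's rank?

Sorted (descending): 84, 81, 53, 48, 48, 48, 47
The 3 values of 48 occupy positions 4–6 → each gets rank 4.
D has value 53 → rank 3.

3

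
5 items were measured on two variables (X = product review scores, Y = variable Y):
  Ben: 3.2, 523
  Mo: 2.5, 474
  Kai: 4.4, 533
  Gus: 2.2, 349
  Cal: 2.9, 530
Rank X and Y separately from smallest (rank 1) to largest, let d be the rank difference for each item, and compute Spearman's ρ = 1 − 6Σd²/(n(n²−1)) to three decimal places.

Ranks of variable 1: 4, 2, 5, 1, 3
Ranks of variable 2: 3, 2, 5, 1, 4
d = r₁ − r₂: 1, 0, 0, 0, -1
d²: 1, 0, 0, 0, 1; Σd² = 2
ρ = 1 − 6·2/(5·24) = 1 − 12/120 = 0.900

0.900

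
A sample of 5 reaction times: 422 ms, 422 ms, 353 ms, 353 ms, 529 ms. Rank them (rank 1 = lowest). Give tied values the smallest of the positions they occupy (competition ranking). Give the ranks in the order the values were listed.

3, 3, 1, 1, 5

Sorted (ascending): 353, 353, 422, 422, 529
The 2 values of 353 occupy positions 1–2 → each gets rank 1.
The 2 values of 422 occupy positions 3–4 → each gets rank 3.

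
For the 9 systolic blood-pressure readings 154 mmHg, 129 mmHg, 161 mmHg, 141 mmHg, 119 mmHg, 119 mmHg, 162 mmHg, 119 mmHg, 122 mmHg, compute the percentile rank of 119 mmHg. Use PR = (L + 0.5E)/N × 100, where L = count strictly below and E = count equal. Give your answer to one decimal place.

16.7

N = 9.
Strictly below 119: 0. Equal to 119: 3.
PR = (0 + 0.5·3)/9 × 100 = 16.7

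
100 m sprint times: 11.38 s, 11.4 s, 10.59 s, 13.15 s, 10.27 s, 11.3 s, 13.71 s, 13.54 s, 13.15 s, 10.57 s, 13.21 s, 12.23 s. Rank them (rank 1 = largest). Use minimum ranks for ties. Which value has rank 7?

Sorted (descending): 13.71, 13.54, 13.21, 13.15, 13.15, 12.23, 11.4, 11.38, 11.3, 10.59, 10.57, 10.27
The 2 values of 13.15 occupy positions 4–5 → each gets rank 4.
Rank 7 → value 11.4.

11.4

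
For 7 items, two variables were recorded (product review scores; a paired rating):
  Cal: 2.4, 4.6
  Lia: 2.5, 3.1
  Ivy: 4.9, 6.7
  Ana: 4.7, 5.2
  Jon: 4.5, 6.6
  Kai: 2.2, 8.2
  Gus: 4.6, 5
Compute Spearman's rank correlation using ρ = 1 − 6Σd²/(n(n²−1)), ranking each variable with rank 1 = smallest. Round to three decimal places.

Ranks of variable 1: 2, 3, 7, 6, 4, 1, 5
Ranks of variable 2: 2, 1, 6, 4, 5, 7, 3
d = r₁ − r₂: 0, 2, 1, 2, -1, -6, 2
d²: 0, 4, 1, 4, 1, 36, 4; Σd² = 50
ρ = 1 − 6·50/(7·48) = 1 − 300/336 = 0.107

0.107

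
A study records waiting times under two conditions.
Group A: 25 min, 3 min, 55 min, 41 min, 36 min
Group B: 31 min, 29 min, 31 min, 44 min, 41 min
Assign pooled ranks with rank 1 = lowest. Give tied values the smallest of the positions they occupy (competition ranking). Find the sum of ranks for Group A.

26

Sorted (ascending): 3, 25, 29, 31, 31, 36, 41, 41, 44, 55
The 2 values of 31 occupy positions 4–5 → each gets rank 4.
The 2 values of 41 occupy positions 7–8 → each gets rank 7.
Group A values → pooled ranks: 25→2, 3→1, 55→10, 41→7, 36→6
Rank sum = 2 + 1 + 10 + 7 + 6 = 26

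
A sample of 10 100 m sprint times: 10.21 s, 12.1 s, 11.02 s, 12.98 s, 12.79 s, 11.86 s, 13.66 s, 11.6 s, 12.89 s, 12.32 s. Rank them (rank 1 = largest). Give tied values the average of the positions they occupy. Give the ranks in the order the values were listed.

Sorted (descending): 13.66, 12.98, 12.89, 12.79, 12.32, 12.1, 11.86, 11.6, 11.02, 10.21
No ties — each value takes its position as its rank.

10, 6, 9, 2, 4, 7, 1, 8, 3, 5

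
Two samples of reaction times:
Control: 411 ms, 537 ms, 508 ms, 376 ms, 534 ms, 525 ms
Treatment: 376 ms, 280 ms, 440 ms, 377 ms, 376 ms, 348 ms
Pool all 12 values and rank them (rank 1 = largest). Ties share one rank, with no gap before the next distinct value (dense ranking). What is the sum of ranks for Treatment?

Sorted (descending): 537, 534, 525, 508, 440, 411, 377, 376, 376, 376, 348, 280
The 3 values of 376 share dense rank 8.
Remaining distinct values take the next consecutive integers.
Treatment values → pooled ranks: 376→8, 280→10, 440→5, 377→7, 376→8, 348→9
Rank sum = 8 + 10 + 5 + 7 + 8 + 9 = 47

47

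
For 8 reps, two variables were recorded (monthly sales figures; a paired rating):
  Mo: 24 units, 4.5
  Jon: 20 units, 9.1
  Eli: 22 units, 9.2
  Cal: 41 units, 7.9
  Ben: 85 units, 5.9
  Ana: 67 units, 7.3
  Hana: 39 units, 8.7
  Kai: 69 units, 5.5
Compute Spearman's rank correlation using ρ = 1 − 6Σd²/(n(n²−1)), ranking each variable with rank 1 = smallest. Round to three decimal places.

-0.595

Ranks of variable 1: 3, 1, 2, 5, 8, 6, 4, 7
Ranks of variable 2: 1, 7, 8, 5, 3, 4, 6, 2
d = r₁ − r₂: 2, -6, -6, 0, 5, 2, -2, 5
d²: 4, 36, 36, 0, 25, 4, 4, 25; Σd² = 134
ρ = 1 − 6·134/(8·63) = 1 − 804/504 = -0.595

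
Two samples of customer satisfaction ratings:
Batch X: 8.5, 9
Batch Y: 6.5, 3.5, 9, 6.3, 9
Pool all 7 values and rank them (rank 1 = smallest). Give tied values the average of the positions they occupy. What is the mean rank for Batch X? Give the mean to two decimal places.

Sorted (ascending): 3.5, 6.3, 6.5, 8.5, 9, 9, 9
The 3 values of 9 occupy positions 5–7 → average rank 6.
Batch X values → pooled ranks: 8.5→4, 9→6
Mean rank = (4 + 6) / 2 = 5.00

5.00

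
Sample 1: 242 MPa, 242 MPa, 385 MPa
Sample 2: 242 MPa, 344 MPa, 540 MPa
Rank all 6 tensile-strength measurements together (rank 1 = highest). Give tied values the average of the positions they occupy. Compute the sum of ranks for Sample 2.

9

Sorted (descending): 540, 385, 344, 242, 242, 242
The 3 values of 242 occupy positions 4–6 → average rank 5.
Sample 2 values → pooled ranks: 242→5, 344→3, 540→1
Rank sum = 5 + 3 + 1 = 9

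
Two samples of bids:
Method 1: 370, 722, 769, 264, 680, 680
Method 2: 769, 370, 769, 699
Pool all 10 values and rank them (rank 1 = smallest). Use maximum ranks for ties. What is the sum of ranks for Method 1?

Sorted (ascending): 264, 370, 370, 680, 680, 699, 722, 769, 769, 769
The 2 values of 370 occupy positions 2–3 → each gets rank 3.
The 2 values of 680 occupy positions 4–5 → each gets rank 5.
The 3 values of 769 occupy positions 8–10 → each gets rank 10.
Method 1 values → pooled ranks: 370→3, 722→7, 769→10, 264→1, 680→5, 680→5
Rank sum = 3 + 7 + 10 + 1 + 5 + 5 = 31

31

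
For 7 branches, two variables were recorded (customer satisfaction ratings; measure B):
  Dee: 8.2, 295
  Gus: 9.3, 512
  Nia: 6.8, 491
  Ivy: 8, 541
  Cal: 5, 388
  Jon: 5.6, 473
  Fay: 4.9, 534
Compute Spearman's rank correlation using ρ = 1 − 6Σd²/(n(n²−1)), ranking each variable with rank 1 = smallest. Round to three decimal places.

-0.036

Ranks of variable 1: 6, 7, 4, 5, 2, 3, 1
Ranks of variable 2: 1, 5, 4, 7, 2, 3, 6
d = r₁ − r₂: 5, 2, 0, -2, 0, 0, -5
d²: 25, 4, 0, 4, 0, 0, 25; Σd² = 58
ρ = 1 − 6·58/(7·48) = 1 − 348/336 = -0.036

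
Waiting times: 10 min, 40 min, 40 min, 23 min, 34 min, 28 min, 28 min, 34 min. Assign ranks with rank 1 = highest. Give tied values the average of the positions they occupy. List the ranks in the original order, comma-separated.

8, 1.5, 1.5, 7, 3.5, 5.5, 5.5, 3.5

Sorted (descending): 40, 40, 34, 34, 28, 28, 23, 10
The 2 values of 40 occupy positions 1–2 → average rank (1+2)/2 = 1.5.
The 2 values of 34 occupy positions 3–4 → average rank (3+4)/2 = 3.5.
The 2 values of 28 occupy positions 5–6 → average rank (5+6)/2 = 5.5.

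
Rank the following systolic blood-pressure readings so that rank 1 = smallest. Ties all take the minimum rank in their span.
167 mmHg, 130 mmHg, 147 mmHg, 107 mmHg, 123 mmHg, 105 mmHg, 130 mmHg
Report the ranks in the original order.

7, 4, 6, 2, 3, 1, 4

Sorted (ascending): 105, 107, 123, 130, 130, 147, 167
The 2 values of 130 occupy positions 4–5 → each gets rank 4.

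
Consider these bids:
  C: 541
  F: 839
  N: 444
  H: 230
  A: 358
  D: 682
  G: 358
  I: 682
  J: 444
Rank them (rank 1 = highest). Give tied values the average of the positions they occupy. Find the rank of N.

5.5

Sorted (descending): 839, 682, 682, 541, 444, 444, 358, 358, 230
The 2 values of 682 occupy positions 2–3 → average rank (2+3)/2 = 2.5.
The 2 values of 444 occupy positions 5–6 → average rank (5+6)/2 = 5.5.
The 2 values of 358 occupy positions 7–8 → average rank (7+8)/2 = 7.5.
N has value 444 → rank 5.5.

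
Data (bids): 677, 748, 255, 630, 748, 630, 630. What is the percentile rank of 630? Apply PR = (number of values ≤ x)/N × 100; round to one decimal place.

57.1

N = 7.
Strictly below 630: 1. Equal to 630: 3.
PR = 4/7 × 100 = 57.1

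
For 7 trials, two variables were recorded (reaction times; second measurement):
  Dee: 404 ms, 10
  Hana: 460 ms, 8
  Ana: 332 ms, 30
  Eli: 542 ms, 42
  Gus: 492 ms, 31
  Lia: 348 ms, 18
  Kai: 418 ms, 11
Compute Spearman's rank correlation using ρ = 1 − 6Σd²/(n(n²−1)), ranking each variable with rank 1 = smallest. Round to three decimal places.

0.321

Ranks of variable 1: 3, 5, 1, 7, 6, 2, 4
Ranks of variable 2: 2, 1, 5, 7, 6, 4, 3
d = r₁ − r₂: 1, 4, -4, 0, 0, -2, 1
d²: 1, 16, 16, 0, 0, 4, 1; Σd² = 38
ρ = 1 − 6·38/(7·48) = 1 − 228/336 = 0.321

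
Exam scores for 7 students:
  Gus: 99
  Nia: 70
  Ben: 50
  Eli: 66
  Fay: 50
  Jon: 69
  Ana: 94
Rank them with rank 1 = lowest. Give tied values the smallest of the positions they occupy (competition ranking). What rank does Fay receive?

1

Sorted (ascending): 50, 50, 66, 69, 70, 94, 99
The 2 values of 50 occupy positions 1–2 → each gets rank 1.
Fay has value 50 → rank 1.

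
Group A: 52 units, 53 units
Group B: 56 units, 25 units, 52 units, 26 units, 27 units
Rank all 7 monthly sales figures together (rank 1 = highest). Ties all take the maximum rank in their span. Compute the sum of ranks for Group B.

Sorted (descending): 56, 53, 52, 52, 27, 26, 25
The 2 values of 52 occupy positions 3–4 → each gets rank 4.
Group B values → pooled ranks: 56→1, 25→7, 52→4, 26→6, 27→5
Rank sum = 1 + 7 + 4 + 6 + 5 = 23

23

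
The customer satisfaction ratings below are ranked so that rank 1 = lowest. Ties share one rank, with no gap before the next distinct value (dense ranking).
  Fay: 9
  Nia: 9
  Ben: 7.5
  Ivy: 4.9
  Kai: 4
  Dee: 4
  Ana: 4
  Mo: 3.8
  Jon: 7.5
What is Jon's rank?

Sorted (ascending): 3.8, 4, 4, 4, 4.9, 7.5, 7.5, 9, 9
The 3 values of 4 share dense rank 2.
The 2 values of 7.5 share dense rank 4.
The 2 values of 9 share dense rank 5.
Remaining distinct values take the next consecutive integers.
Jon has value 7.5 → rank 4.

4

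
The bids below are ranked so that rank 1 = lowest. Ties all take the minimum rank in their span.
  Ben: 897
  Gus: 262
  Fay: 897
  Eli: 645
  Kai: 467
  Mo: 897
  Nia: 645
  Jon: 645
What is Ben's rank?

6

Sorted (ascending): 262, 467, 645, 645, 645, 897, 897, 897
The 3 values of 645 occupy positions 3–5 → each gets rank 3.
The 3 values of 897 occupy positions 6–8 → each gets rank 6.
Ben has value 897 → rank 6.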